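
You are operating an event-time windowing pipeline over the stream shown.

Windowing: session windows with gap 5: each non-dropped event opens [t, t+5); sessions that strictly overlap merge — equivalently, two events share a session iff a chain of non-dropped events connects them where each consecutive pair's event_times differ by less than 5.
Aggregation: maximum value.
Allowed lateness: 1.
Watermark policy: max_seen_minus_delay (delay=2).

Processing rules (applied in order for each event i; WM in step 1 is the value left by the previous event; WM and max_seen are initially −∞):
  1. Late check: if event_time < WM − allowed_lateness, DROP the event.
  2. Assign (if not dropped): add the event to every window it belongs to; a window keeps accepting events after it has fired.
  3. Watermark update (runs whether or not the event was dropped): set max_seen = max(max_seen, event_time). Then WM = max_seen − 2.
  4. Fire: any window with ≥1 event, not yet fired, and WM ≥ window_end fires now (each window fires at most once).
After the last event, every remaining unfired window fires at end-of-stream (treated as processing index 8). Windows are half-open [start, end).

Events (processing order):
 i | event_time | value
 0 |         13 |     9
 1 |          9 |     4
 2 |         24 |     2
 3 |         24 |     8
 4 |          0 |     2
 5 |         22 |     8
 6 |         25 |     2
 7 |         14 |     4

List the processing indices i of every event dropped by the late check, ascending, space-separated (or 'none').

1 4 7

i=0 t=13 v=9: → [13,18); WM=11
i=1 t=9 v=4: DROP (t<11-1); WM=11
i=2 t=24 v=2: → [24,29); WM=22
i=3 t=24 v=8: → [24,29); WM=22
i=4 t=0 v=2: DROP (t<22-1); WM=22
i=5 t=22 v=8: → [22,29); WM=22
i=6 t=25 v=2: → [22,30); WM=23
i=7 t=14 v=4: DROP (t<23-1); WM=23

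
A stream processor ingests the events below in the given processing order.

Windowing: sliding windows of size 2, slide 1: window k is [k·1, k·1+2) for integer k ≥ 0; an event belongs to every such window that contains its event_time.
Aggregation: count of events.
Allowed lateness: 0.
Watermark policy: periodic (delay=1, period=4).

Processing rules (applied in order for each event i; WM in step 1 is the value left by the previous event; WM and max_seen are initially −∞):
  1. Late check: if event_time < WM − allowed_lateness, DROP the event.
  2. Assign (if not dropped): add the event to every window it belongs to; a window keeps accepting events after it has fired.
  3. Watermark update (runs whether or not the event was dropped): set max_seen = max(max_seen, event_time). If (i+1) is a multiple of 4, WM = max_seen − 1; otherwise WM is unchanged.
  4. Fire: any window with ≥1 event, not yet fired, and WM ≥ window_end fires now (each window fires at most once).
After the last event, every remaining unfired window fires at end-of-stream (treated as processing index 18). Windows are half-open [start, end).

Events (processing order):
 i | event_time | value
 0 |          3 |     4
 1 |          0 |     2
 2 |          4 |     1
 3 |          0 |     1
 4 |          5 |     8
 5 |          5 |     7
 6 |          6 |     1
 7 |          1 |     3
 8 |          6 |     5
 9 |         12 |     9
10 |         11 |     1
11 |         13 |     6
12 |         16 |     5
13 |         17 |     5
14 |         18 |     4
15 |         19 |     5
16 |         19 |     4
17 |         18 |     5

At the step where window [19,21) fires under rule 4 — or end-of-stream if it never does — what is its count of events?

i=0 t=3 v=4: → [3,5),[2,4); WM=−∞
i=1 t=0 v=2: → [0,2); WM=−∞
i=2 t=4 v=1: → [4,6),[3,5); WM=−∞
i=3 t=0 v=1: → [0,2); WM=3; [0,2) fires=2
i=4 t=5 v=8: → [5,7),[4,6); WM=3
i=5 t=5 v=7: → [5,7),[4,6); WM=3
i=6 t=6 v=1: → [6,8),[5,7); WM=3
i=7 t=1 v=3: DROP (t<3-0); WM=5; [2,4) fires=1 [3,5) fires=2
i=8 t=6 v=5: → [6,8),[5,7); WM=5
i=9 t=12 v=9: → [12,14),[11,13); WM=5
i=10 t=11 v=1: → [11,13),[10,12); WM=5
i=11 t=13 v=6: → [13,15),[12,14); WM=12; [4,6) fires=3 [5,7) fires=4 [6,8) fires=2 [10,12) fires=1
i=12 t=16 v=5: → [16,18),[15,17); WM=12
i=13 t=17 v=5: → [17,19),[16,18); WM=12
i=14 t=18 v=4: → [18,20),[17,19); WM=12
i=15 t=19 v=5: → [19,21),[18,20); WM=18; [11,13) fires=2 [12,14) fires=2 [13,15) fires=1 [15,17) fires=1 [16,18) fires=2
i=16 t=19 v=4: → [19,21),[18,20); WM=18
i=17 t=18 v=5: → [18,20),[17,19); WM=18

2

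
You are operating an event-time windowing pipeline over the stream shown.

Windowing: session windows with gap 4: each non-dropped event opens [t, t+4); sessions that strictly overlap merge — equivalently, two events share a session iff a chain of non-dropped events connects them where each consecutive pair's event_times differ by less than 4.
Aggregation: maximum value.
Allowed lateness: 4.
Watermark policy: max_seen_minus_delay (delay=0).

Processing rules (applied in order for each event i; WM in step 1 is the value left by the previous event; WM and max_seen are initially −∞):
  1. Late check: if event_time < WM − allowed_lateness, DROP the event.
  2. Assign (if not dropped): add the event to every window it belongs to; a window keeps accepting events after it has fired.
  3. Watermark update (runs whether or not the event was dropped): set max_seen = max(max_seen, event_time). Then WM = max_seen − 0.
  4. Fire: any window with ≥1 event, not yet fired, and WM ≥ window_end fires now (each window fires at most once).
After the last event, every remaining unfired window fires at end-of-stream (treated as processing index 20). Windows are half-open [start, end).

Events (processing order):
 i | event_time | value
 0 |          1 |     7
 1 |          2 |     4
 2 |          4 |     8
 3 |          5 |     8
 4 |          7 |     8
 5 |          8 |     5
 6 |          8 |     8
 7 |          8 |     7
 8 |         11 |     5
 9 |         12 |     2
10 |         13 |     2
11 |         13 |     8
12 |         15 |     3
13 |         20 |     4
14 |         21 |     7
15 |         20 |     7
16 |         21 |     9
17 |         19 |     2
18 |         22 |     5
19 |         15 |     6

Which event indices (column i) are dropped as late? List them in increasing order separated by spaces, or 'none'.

i=0 t=1 v=7: → [1,5); WM=1
i=1 t=2 v=4: → [1,6); WM=2
i=2 t=4 v=8: → [1,8); WM=4
i=3 t=5 v=8: → [1,9); WM=5
i=4 t=7 v=8: → [1,11); WM=7
i=5 t=8 v=5: → [1,12); WM=8
i=6 t=8 v=8: → [1,12); WM=8
i=7 t=8 v=7: → [1,12); WM=8
i=8 t=11 v=5: → [1,15); WM=11
i=9 t=12 v=2: → [1,16); WM=12
i=10 t=13 v=2: → [1,17); WM=13
i=11 t=13 v=8: → [1,17); WM=13
i=12 t=15 v=3: → [1,19); WM=15
i=13 t=20 v=4: → [20,24); WM=20
i=14 t=21 v=7: → [20,25); WM=21
i=15 t=20 v=7: → [20,25); WM=21
i=16 t=21 v=9: → [20,25); WM=21
i=17 t=19 v=2: → [19,25); WM=21
i=18 t=22 v=5: → [19,26); WM=22
i=19 t=15 v=6: DROP (t<22-4); WM=22

19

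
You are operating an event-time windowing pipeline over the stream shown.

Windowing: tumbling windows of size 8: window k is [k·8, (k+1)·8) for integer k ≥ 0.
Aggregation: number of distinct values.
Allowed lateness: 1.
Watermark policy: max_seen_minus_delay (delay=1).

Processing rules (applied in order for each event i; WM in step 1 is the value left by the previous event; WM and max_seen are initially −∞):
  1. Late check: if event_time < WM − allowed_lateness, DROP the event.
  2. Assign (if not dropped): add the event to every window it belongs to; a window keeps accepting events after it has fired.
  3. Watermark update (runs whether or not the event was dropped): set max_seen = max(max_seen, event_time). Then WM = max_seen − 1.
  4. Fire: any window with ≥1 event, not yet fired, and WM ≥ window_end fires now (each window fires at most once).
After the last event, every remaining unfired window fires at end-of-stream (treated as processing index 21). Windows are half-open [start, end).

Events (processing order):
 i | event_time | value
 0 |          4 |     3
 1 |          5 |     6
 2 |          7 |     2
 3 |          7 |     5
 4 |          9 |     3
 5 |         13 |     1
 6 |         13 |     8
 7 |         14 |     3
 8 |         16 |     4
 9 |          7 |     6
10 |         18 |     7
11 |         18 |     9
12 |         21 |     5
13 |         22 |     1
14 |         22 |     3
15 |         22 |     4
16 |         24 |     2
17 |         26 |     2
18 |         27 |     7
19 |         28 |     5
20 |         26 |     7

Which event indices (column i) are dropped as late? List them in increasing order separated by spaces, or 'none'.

i=0 t=4 v=3: → [0,8); WM=3
i=1 t=5 v=6: → [0,8); WM=4
i=2 t=7 v=2: → [0,8); WM=6
i=3 t=7 v=5: → [0,8); WM=6
i=4 t=9 v=3: → [8,16); WM=8; [0,8) fires=4
i=5 t=13 v=1: → [8,16); WM=12
i=6 t=13 v=8: → [8,16); WM=12
i=7 t=14 v=3: → [8,16); WM=13
i=8 t=16 v=4: → [16,24); WM=15
i=9 t=7 v=6: DROP (t<15-1); WM=15
i=10 t=18 v=7: → [16,24); WM=17; [8,16) fires=3
i=11 t=18 v=9: → [16,24); WM=17
i=12 t=21 v=5: → [16,24); WM=20
i=13 t=22 v=1: → [16,24); WM=21
i=14 t=22 v=3: → [16,24); WM=21
i=15 t=22 v=4: → [16,24); WM=21
i=16 t=24 v=2: → [24,32); WM=23
i=17 t=26 v=2: → [24,32); WM=25; [16,24) fires=6
i=18 t=27 v=7: → [24,32); WM=26
i=19 t=28 v=5: → [24,32); WM=27
i=20 t=26 v=7: → [24,32); WM=27

9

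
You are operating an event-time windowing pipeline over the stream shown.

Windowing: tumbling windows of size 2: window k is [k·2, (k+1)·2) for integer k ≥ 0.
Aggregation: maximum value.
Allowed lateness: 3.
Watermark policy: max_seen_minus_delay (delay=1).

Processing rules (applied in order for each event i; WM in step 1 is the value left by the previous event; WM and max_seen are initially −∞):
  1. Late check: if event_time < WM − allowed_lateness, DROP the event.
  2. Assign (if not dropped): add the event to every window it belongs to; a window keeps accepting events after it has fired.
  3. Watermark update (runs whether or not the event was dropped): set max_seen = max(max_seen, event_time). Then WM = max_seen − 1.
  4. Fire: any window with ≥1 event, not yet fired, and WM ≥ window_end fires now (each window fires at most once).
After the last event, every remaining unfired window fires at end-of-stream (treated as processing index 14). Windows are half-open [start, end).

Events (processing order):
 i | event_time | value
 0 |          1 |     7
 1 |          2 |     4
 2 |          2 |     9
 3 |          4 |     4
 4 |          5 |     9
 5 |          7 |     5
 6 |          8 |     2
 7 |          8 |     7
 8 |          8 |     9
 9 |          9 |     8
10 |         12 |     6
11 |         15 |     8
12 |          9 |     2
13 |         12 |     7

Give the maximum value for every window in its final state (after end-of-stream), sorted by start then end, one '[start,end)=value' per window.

[0,2)=7 [2,4)=9 [4,6)=9 [6,8)=5 [8,10)=9 [12,14)=7 [14,16)=8

i=0 t=1 v=7: → [0,2); WM=0
i=1 t=2 v=4: → [2,4); WM=1
i=2 t=2 v=9: → [2,4); WM=1
i=3 t=4 v=4: → [4,6); WM=3; [0,2) fires=7
i=4 t=5 v=9: → [4,6); WM=4; [2,4) fires=9
i=5 t=7 v=5: → [6,8); WM=6; [4,6) fires=9
i=6 t=8 v=2: → [8,10); WM=7
i=7 t=8 v=7: → [8,10); WM=7
i=8 t=8 v=9: → [8,10); WM=7
i=9 t=9 v=8: → [8,10); WM=8; [6,8) fires=5
i=10 t=12 v=6: → [12,14); WM=11; [8,10) fires=9
i=11 t=15 v=8: → [14,16); WM=14; [12,14) fires=6
i=12 t=9 v=2: DROP (t<14-3); WM=14
i=13 t=12 v=7: → [12,14); WM=14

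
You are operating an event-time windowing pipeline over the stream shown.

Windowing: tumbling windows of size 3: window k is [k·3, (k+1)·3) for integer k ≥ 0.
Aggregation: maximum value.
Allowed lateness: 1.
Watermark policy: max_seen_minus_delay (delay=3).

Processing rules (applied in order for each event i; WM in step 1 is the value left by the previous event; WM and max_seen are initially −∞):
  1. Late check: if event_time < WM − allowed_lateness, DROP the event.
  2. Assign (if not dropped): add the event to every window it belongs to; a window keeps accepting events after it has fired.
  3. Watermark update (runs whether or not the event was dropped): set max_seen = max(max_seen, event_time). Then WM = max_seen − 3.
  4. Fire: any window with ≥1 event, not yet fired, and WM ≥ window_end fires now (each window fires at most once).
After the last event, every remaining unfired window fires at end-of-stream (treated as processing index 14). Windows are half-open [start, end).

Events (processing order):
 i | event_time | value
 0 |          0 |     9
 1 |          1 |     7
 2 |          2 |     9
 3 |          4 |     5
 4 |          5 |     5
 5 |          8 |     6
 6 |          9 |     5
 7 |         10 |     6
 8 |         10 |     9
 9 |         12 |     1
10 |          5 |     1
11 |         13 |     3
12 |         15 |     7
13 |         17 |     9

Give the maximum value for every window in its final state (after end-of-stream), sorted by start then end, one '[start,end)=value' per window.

[0,3)=9 [3,6)=5 [6,9)=6 [9,12)=9 [12,15)=3 [15,18)=9

i=0 t=0 v=9: → [0,3); WM=-3
i=1 t=1 v=7: → [0,3); WM=-2
i=2 t=2 v=9: → [0,3); WM=-1
i=3 t=4 v=5: → [3,6); WM=1
i=4 t=5 v=5: → [3,6); WM=2
i=5 t=8 v=6: → [6,9); WM=5; [0,3) fires=9
i=6 t=9 v=5: → [9,12); WM=6; [3,6) fires=5
i=7 t=10 v=6: → [9,12); WM=7
i=8 t=10 v=9: → [9,12); WM=7
i=9 t=12 v=1: → [12,15); WM=9; [6,9) fires=6
i=10 t=5 v=1: DROP (t<9-1); WM=9
i=11 t=13 v=3: → [12,15); WM=10
i=12 t=15 v=7: → [15,18); WM=12; [9,12) fires=9
i=13 t=17 v=9: → [15,18); WM=14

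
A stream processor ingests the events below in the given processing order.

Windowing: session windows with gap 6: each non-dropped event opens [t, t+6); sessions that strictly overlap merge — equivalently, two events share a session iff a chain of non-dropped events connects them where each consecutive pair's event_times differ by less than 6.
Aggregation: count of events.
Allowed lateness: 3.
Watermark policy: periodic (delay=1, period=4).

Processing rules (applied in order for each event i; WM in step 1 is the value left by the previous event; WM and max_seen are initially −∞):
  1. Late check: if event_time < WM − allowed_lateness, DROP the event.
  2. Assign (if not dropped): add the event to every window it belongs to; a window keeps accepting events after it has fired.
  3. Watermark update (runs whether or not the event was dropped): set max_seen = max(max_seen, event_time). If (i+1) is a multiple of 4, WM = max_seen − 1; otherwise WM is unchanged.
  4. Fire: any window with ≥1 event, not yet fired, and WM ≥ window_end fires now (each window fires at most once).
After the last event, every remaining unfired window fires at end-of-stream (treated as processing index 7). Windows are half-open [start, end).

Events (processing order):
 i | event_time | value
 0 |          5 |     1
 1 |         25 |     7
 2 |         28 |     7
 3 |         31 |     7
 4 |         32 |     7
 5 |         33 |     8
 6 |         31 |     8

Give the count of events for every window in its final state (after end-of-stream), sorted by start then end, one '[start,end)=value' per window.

[5,11)=1 [25,39)=6

i=0 t=5 v=1: → [5,11); WM=−∞
i=1 t=25 v=7: → [25,31); WM=−∞
i=2 t=28 v=7: → [25,34); WM=−∞
i=3 t=31 v=7: → [25,37); WM=30
i=4 t=32 v=7: → [25,38); WM=30
i=5 t=33 v=8: → [25,39); WM=30
i=6 t=31 v=8: → [25,39); WM=30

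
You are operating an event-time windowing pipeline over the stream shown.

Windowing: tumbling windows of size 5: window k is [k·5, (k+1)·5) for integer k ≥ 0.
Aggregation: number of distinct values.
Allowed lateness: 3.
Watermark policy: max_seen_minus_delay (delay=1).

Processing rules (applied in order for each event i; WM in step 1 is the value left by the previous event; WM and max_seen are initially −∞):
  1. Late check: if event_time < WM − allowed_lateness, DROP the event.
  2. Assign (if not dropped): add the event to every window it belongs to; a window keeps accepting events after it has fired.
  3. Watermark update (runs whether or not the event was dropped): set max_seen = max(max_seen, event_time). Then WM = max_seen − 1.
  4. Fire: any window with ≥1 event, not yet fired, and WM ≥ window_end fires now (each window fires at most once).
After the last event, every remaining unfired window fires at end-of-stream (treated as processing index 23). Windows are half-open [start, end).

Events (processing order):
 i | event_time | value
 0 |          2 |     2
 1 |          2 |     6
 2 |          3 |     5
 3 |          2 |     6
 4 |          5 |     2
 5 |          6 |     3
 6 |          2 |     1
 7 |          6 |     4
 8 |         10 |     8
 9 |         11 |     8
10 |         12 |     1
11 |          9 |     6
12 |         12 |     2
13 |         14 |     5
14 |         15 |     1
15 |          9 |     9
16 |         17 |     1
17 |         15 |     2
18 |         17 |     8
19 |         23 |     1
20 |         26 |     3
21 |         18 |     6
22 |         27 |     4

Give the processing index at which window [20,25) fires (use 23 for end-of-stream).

i=0 t=2 v=2: → [0,5); WM=1
i=1 t=2 v=6: → [0,5); WM=1
i=2 t=3 v=5: → [0,5); WM=2
i=3 t=2 v=6: → [0,5); WM=2
i=4 t=5 v=2: → [5,10); WM=4
i=5 t=6 v=3: → [5,10); WM=5; [0,5) fires=3
i=6 t=2 v=1: → [0,5); WM=5
i=7 t=6 v=4: → [5,10); WM=5
i=8 t=10 v=8: → [10,15); WM=9
i=9 t=11 v=8: → [10,15); WM=10; [5,10) fires=3
i=10 t=12 v=1: → [10,15); WM=11
i=11 t=9 v=6: → [5,10); WM=11
i=12 t=12 v=2: → [10,15); WM=11
i=13 t=14 v=5: → [10,15); WM=13
i=14 t=15 v=1: → [15,20); WM=14
i=15 t=9 v=9: DROP (t<14-3); WM=14
i=16 t=17 v=1: → [15,20); WM=16; [10,15) fires=4
i=17 t=15 v=2: → [15,20); WM=16
i=18 t=17 v=8: → [15,20); WM=16
i=19 t=23 v=1: → [20,25); WM=22; [15,20) fires=3
i=20 t=26 v=3: → [25,30); WM=25; [20,25) fires=1
i=21 t=18 v=6: DROP (t<25-3); WM=25
i=22 t=27 v=4: → [25,30); WM=26

20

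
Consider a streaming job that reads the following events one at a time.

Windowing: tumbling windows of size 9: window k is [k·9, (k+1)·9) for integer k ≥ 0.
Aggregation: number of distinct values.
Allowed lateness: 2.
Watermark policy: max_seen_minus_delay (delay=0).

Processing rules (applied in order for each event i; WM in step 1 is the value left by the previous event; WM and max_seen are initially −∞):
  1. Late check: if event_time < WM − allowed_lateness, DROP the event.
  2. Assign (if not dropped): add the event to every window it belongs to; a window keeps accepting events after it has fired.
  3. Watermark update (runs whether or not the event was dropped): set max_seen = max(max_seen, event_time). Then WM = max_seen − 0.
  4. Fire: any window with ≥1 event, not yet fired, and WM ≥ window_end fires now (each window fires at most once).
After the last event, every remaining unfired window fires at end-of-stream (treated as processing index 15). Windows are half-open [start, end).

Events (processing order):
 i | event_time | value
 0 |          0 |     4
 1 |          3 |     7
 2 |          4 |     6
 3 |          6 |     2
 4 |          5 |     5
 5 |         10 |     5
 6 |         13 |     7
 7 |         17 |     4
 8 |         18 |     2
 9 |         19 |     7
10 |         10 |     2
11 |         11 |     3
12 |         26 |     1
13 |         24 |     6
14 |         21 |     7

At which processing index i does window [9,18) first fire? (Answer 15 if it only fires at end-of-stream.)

8

i=0 t=0 v=4: → [0,9); WM=0
i=1 t=3 v=7: → [0,9); WM=3
i=2 t=4 v=6: → [0,9); WM=4
i=3 t=6 v=2: → [0,9); WM=6
i=4 t=5 v=5: → [0,9); WM=6
i=5 t=10 v=5: → [9,18); WM=10; [0,9) fires=5
i=6 t=13 v=7: → [9,18); WM=13
i=7 t=17 v=4: → [9,18); WM=17
i=8 t=18 v=2: → [18,27); WM=18; [9,18) fires=3
i=9 t=19 v=7: → [18,27); WM=19
i=10 t=10 v=2: DROP (t<19-2); WM=19
i=11 t=11 v=3: DROP (t<19-2); WM=19
i=12 t=26 v=1: → [18,27); WM=26
i=13 t=24 v=6: → [18,27); WM=26
i=14 t=21 v=7: DROP (t<26-2); WM=26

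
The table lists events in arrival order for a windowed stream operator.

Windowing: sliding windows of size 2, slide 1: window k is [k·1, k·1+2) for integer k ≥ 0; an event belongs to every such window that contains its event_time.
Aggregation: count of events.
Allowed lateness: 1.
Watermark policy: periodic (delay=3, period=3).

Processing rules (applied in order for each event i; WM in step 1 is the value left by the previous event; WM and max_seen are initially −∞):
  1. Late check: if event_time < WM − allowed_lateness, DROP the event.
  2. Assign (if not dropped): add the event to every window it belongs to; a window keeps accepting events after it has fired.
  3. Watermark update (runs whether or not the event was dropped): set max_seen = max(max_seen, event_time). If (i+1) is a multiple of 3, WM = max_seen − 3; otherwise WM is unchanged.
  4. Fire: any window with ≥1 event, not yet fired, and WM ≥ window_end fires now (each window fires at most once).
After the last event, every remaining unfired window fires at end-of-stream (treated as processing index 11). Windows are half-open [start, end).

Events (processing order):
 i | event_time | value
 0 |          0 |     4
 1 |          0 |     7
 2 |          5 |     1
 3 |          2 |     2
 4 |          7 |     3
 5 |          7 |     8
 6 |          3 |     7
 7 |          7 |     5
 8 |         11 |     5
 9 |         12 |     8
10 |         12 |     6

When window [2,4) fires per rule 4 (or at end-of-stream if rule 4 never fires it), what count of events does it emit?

i=0 t=0 v=4: → [0,2); WM=−∞
i=1 t=0 v=7: → [0,2); WM=−∞
i=2 t=5 v=1: → [5,7),[4,6); WM=2; [0,2) fires=2
i=3 t=2 v=2: → [2,4),[1,3); WM=2
i=4 t=7 v=3: → [7,9),[6,8); WM=2
i=5 t=7 v=8: → [7,9),[6,8); WM=4; [1,3) fires=1 [2,4) fires=1
i=6 t=3 v=7: → [3,5),[2,4); WM=4
i=7 t=7 v=5: → [7,9),[6,8); WM=4
i=8 t=11 v=5: → [11,13),[10,12); WM=8; [3,5) fires=1 [4,6) fires=1 [5,7) fires=1 [6,8) fires=3
i=9 t=12 v=8: → [12,14),[11,13); WM=8
i=10 t=12 v=6: → [12,14),[11,13); WM=8

1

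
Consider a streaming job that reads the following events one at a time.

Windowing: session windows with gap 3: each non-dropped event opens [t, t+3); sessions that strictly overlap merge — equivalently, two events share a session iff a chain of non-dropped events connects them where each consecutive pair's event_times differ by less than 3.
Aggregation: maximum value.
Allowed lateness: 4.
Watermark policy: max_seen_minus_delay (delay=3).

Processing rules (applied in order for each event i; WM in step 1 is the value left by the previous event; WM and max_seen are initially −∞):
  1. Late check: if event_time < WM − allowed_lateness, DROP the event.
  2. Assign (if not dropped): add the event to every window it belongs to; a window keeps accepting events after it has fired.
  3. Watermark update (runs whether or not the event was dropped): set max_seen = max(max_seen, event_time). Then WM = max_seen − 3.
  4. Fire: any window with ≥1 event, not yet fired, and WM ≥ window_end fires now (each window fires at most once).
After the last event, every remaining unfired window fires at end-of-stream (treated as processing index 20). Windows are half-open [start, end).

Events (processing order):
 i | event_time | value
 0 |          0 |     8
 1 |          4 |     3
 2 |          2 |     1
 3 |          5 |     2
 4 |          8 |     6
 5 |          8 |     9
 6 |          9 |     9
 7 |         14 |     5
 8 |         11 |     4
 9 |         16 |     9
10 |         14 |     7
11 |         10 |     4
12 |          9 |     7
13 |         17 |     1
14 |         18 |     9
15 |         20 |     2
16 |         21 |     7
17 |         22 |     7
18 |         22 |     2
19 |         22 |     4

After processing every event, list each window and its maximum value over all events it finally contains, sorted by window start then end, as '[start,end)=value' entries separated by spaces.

[0,8)=8 [8,14)=9 [14,25)=9

i=0 t=0 v=8: → [0,3); WM=-3
i=1 t=4 v=3: → [4,7); WM=1
i=2 t=2 v=1: → [0,7); WM=1
i=3 t=5 v=2: → [0,8); WM=2
i=4 t=8 v=6: → [8,11); WM=5
i=5 t=8 v=9: → [8,11); WM=5
i=6 t=9 v=9: → [8,12); WM=6
i=7 t=14 v=5: → [14,17); WM=11
i=8 t=11 v=4: → [8,14); WM=11
i=9 t=16 v=9: → [14,19); WM=13
i=10 t=14 v=7: → [14,19); WM=13
i=11 t=10 v=4: → [8,14); WM=13
i=12 t=9 v=7: → [8,14); WM=13
i=13 t=17 v=1: → [14,20); WM=14
i=14 t=18 v=9: → [14,21); WM=15
i=15 t=20 v=2: → [14,23); WM=17
i=16 t=21 v=7: → [14,24); WM=18
i=17 t=22 v=7: → [14,25); WM=19
i=18 t=22 v=2: → [14,25); WM=19
i=19 t=22 v=4: → [14,25); WM=19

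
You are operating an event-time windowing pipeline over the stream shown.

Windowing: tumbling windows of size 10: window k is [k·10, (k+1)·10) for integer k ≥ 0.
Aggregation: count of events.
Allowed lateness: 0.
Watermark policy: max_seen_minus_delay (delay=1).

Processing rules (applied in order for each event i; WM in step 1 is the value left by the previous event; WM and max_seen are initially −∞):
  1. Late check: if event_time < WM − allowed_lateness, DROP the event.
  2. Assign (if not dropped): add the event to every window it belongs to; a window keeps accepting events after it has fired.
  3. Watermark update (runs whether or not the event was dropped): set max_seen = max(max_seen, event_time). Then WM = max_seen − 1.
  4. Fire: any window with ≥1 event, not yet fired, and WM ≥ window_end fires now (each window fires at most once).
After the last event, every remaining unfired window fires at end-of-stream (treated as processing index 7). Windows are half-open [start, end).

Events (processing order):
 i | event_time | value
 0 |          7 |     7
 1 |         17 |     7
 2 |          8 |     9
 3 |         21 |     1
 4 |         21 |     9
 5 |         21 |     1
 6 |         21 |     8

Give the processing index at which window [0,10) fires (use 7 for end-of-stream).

i=0 t=7 v=7: → [0,10); WM=6
i=1 t=17 v=7: → [10,20); WM=16; [0,10) fires=1
i=2 t=8 v=9: DROP (t<16-0); WM=16
i=3 t=21 v=1: → [20,30); WM=20; [10,20) fires=1
i=4 t=21 v=9: → [20,30); WM=20
i=5 t=21 v=1: → [20,30); WM=20
i=6 t=21 v=8: → [20,30); WM=20

1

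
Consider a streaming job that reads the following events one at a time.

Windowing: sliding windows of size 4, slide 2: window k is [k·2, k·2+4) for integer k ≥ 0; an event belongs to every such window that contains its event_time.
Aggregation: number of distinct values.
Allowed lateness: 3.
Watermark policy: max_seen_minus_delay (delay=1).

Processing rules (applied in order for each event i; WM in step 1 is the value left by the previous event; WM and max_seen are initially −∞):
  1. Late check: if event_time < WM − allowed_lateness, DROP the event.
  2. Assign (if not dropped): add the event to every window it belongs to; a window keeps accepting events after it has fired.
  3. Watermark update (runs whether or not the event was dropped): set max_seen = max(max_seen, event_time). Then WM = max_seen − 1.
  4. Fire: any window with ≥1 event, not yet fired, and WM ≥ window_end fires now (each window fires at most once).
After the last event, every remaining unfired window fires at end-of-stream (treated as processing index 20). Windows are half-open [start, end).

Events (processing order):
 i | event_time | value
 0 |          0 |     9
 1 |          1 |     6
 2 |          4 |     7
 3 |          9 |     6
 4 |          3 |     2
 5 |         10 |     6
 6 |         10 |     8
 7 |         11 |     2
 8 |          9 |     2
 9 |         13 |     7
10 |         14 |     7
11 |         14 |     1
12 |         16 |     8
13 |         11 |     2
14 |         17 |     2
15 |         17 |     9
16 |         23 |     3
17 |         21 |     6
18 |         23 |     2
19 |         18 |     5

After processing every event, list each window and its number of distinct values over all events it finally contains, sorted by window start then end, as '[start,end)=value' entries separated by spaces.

[0,4)=2 [2,6)=1 [4,8)=1 [6,10)=2 [8,12)=3 [10,14)=4 [12,16)=2 [14,18)=5 [16,20)=3 [18,22)=1 [20,24)=3 [22,26)=2

i=0 t=0 v=9: → [0,4); WM=-1
i=1 t=1 v=6: → [0,4); WM=0
i=2 t=4 v=7: → [4,8),[2,6); WM=3
i=3 t=9 v=6: → [8,12),[6,10); WM=8; [0,4) fires=2 [2,6) fires=1 [4,8) fires=1
i=4 t=3 v=2: DROP (t<8-3); WM=8
i=5 t=10 v=6: → [10,14),[8,12); WM=9
i=6 t=10 v=8: → [10,14),[8,12); WM=9
i=7 t=11 v=2: → [10,14),[8,12); WM=10; [6,10) fires=1
i=8 t=9 v=2: → [8,12),[6,10); WM=10
i=9 t=13 v=7: → [12,16),[10,14); WM=12; [8,12) fires=3
i=10 t=14 v=7: → [14,18),[12,16); WM=13
i=11 t=14 v=1: → [14,18),[12,16); WM=13
i=12 t=16 v=8: → [16,20),[14,18); WM=15; [10,14) fires=4
i=13 t=11 v=2: DROP (t<15-3); WM=15
i=14 t=17 v=2: → [16,20),[14,18); WM=16; [12,16) fires=2
i=15 t=17 v=9: → [16,20),[14,18); WM=16
i=16 t=23 v=3: → [22,26),[20,24); WM=22; [14,18) fires=5 [16,20) fires=3
i=17 t=21 v=6: → [20,24),[18,22); WM=22; [18,22) fires=1
i=18 t=23 v=2: → [22,26),[20,24); WM=22
i=19 t=18 v=5: DROP (t<22-3); WM=22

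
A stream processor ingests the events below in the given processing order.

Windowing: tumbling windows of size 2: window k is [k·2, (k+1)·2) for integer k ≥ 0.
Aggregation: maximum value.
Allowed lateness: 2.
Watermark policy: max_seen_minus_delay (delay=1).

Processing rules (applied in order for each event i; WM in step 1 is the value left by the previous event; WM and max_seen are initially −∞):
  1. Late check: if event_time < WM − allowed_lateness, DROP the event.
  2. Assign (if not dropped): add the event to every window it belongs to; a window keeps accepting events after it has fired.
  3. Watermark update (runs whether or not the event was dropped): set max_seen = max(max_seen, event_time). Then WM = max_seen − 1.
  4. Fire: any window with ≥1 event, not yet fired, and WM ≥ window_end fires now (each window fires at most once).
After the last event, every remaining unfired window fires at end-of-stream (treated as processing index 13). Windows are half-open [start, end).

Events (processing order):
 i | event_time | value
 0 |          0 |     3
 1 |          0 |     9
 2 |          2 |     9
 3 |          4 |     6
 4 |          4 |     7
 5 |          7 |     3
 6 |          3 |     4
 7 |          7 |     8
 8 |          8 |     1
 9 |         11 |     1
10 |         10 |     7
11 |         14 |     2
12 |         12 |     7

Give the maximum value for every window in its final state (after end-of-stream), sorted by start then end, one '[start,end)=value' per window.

[0,2)=9 [2,4)=9 [4,6)=7 [6,8)=8 [8,10)=1 [10,12)=7 [12,14)=7 [14,16)=2

i=0 t=0 v=3: → [0,2); WM=-1
i=1 t=0 v=9: → [0,2); WM=-1
i=2 t=2 v=9: → [2,4); WM=1
i=3 t=4 v=6: → [4,6); WM=3; [0,2) fires=9
i=4 t=4 v=7: → [4,6); WM=3
i=5 t=7 v=3: → [6,8); WM=6; [2,4) fires=9 [4,6) fires=7
i=6 t=3 v=4: DROP (t<6-2); WM=6
i=7 t=7 v=8: → [6,8); WM=6
i=8 t=8 v=1: → [8,10); WM=7
i=9 t=11 v=1: → [10,12); WM=10; [6,8) fires=8 [8,10) fires=1
i=10 t=10 v=7: → [10,12); WM=10
i=11 t=14 v=2: → [14,16); WM=13; [10,12) fires=7
i=12 t=12 v=7: → [12,14); WM=13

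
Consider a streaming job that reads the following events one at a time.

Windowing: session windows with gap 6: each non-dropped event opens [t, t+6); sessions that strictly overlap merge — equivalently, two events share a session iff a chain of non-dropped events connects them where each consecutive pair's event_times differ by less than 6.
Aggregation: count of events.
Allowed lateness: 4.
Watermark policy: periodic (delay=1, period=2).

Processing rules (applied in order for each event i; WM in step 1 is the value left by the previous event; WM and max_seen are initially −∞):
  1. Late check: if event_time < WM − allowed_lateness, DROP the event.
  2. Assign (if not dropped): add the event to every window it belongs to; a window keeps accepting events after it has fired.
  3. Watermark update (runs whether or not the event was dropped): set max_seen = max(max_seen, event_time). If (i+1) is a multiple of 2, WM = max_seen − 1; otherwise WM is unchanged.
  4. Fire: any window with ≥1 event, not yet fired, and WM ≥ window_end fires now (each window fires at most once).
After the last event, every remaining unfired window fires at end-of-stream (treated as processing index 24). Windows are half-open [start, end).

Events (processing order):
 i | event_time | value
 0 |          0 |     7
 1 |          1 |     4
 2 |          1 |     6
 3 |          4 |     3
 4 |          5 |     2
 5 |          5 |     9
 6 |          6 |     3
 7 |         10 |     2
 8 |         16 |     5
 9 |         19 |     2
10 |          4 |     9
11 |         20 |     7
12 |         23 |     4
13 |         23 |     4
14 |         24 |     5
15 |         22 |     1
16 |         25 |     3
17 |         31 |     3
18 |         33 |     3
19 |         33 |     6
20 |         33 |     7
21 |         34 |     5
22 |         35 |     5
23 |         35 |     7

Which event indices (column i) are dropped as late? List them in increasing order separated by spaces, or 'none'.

i=0 t=0 v=7: → [0,6); WM=−∞
i=1 t=1 v=4: → [0,7); WM=0
i=2 t=1 v=6: → [0,7); WM=0
i=3 t=4 v=3: → [0,10); WM=3
i=4 t=5 v=2: → [0,11); WM=3
i=5 t=5 v=9: → [0,11); WM=4
i=6 t=6 v=3: → [0,12); WM=4
i=7 t=10 v=2: → [0,16); WM=9
i=8 t=16 v=5: → [16,22); WM=9
i=9 t=19 v=2: → [16,25); WM=18
i=10 t=4 v=9: DROP (t<18-4); WM=18
i=11 t=20 v=7: → [16,26); WM=19
i=12 t=23 v=4: → [16,29); WM=19
i=13 t=23 v=4: → [16,29); WM=22
i=14 t=24 v=5: → [16,30); WM=22
i=15 t=22 v=1: → [16,30); WM=23
i=16 t=25 v=3: → [16,31); WM=23
i=17 t=31 v=3: → [31,37); WM=30
i=18 t=33 v=3: → [31,39); WM=30
i=19 t=33 v=6: → [31,39); WM=32
i=20 t=33 v=7: → [31,39); WM=32
i=21 t=34 v=5: → [31,40); WM=33
i=22 t=35 v=5: → [31,41); WM=33
i=23 t=35 v=7: → [31,41); WM=34

10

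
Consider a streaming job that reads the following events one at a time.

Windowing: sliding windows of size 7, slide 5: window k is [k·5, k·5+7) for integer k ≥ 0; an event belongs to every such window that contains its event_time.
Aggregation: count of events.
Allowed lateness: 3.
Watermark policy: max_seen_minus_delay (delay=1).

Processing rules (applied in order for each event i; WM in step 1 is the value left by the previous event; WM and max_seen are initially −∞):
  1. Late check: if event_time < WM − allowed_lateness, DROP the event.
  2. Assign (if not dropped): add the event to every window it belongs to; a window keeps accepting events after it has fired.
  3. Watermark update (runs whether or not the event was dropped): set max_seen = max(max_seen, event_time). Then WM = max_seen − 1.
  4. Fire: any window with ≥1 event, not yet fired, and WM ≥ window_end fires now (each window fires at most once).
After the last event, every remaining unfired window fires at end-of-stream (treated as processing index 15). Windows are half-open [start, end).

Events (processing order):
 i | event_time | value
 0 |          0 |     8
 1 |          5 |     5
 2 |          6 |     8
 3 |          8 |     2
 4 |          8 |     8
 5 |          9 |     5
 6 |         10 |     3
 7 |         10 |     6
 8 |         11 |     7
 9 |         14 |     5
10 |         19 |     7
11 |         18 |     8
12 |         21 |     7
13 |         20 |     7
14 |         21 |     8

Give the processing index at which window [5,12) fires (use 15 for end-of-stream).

i=0 t=0 v=8: → [0,7); WM=-1
i=1 t=5 v=5: → [5,12),[0,7); WM=4
i=2 t=6 v=8: → [5,12),[0,7); WM=5
i=3 t=8 v=2: → [5,12); WM=7; [0,7) fires=3
i=4 t=8 v=8: → [5,12); WM=7
i=5 t=9 v=5: → [5,12); WM=8
i=6 t=10 v=3: → [10,17),[5,12); WM=9
i=7 t=10 v=6: → [10,17),[5,12); WM=9
i=8 t=11 v=7: → [10,17),[5,12); WM=10
i=9 t=14 v=5: → [10,17); WM=13; [5,12) fires=8
i=10 t=19 v=7: → [15,22); WM=18; [10,17) fires=4
i=11 t=18 v=8: → [15,22); WM=18
i=12 t=21 v=7: → [20,27),[15,22); WM=20
i=13 t=20 v=7: → [20,27),[15,22); WM=20
i=14 t=21 v=8: → [20,27),[15,22); WM=20

9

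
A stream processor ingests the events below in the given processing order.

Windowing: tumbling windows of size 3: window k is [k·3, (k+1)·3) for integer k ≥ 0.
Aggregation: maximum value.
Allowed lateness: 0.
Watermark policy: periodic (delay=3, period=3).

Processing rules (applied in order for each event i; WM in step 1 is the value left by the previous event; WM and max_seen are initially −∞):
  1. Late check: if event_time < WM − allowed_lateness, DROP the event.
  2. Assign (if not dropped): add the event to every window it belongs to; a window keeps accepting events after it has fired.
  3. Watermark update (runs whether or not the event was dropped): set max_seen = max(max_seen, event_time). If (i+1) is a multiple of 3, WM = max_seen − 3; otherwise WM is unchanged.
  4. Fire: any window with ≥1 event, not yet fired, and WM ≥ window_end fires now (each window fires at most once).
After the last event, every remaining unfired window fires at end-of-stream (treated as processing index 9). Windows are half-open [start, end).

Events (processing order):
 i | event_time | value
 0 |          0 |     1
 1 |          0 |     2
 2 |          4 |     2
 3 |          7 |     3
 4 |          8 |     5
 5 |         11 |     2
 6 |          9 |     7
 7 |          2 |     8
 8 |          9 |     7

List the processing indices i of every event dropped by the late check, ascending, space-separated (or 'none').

i=0 t=0 v=1: → [0,3); WM=−∞
i=1 t=0 v=2: → [0,3); WM=−∞
i=2 t=4 v=2: → [3,6); WM=1
i=3 t=7 v=3: → [6,9); WM=1
i=4 t=8 v=5: → [6,9); WM=1
i=5 t=11 v=2: → [9,12); WM=8; [0,3) fires=2 [3,6) fires=2
i=6 t=9 v=7: → [9,12); WM=8
i=7 t=2 v=8: DROP (t<8-0); WM=8
i=8 t=9 v=7: → [9,12); WM=8

7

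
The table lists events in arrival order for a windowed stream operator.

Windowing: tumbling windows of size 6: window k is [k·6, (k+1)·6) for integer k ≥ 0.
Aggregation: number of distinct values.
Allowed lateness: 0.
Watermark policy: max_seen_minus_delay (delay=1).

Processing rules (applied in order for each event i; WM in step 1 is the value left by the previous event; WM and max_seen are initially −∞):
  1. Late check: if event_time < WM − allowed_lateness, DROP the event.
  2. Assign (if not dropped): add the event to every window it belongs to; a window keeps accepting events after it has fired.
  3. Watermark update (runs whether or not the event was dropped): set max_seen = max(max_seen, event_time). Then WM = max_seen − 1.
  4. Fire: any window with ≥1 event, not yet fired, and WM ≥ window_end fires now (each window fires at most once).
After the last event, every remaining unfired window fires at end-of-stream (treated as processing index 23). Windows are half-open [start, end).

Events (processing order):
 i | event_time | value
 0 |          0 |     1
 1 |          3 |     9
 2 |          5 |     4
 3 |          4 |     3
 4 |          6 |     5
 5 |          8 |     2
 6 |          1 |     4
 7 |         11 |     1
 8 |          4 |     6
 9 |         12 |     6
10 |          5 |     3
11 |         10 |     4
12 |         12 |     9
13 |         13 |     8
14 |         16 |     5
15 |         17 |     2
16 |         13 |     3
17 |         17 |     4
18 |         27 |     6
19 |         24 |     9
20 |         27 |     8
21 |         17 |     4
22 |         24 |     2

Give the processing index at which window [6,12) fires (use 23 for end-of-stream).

13

i=0 t=0 v=1: → [0,6); WM=-1
i=1 t=3 v=9: → [0,6); WM=2
i=2 t=5 v=4: → [0,6); WM=4
i=3 t=4 v=3: → [0,6); WM=4
i=4 t=6 v=5: → [6,12); WM=5
i=5 t=8 v=2: → [6,12); WM=7; [0,6) fires=4
i=6 t=1 v=4: DROP (t<7-0); WM=7
i=7 t=11 v=1: → [6,12); WM=10
i=8 t=4 v=6: DROP (t<10-0); WM=10
i=9 t=12 v=6: → [12,18); WM=11
i=10 t=5 v=3: DROP (t<11-0); WM=11
i=11 t=10 v=4: DROP (t<11-0); WM=11
i=12 t=12 v=9: → [12,18); WM=11
i=13 t=13 v=8: → [12,18); WM=12; [6,12) fires=3
i=14 t=16 v=5: → [12,18); WM=15
i=15 t=17 v=2: → [12,18); WM=16
i=16 t=13 v=3: DROP (t<16-0); WM=16
i=17 t=17 v=4: → [12,18); WM=16
i=18 t=27 v=6: → [24,30); WM=26; [12,18) fires=6
i=19 t=24 v=9: DROP (t<26-0); WM=26
i=20 t=27 v=8: → [24,30); WM=26
i=21 t=17 v=4: DROP (t<26-0); WM=26
i=22 t=24 v=2: DROP (t<26-0); WM=26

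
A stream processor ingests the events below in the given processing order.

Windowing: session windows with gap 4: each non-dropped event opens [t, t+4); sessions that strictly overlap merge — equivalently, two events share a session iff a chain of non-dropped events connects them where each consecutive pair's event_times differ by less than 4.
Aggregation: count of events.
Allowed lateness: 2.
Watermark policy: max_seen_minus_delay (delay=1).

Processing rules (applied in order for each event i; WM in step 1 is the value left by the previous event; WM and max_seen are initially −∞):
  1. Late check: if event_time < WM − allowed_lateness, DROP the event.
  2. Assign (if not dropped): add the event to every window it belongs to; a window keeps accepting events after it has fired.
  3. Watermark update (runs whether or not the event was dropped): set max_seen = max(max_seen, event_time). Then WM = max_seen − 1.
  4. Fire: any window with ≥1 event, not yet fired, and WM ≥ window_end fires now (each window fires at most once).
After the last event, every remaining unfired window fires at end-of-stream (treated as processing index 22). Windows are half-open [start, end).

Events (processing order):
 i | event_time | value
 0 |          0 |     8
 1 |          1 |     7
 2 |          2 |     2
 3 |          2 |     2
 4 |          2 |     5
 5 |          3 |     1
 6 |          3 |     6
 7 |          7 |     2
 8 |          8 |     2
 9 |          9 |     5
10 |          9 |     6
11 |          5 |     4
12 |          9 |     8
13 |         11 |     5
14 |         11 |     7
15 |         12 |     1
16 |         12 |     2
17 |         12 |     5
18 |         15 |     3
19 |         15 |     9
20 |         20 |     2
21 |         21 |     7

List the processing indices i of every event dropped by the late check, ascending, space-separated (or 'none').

i=0 t=0 v=8: → [0,4); WM=-1
i=1 t=1 v=7: → [0,5); WM=0
i=2 t=2 v=2: → [0,6); WM=1
i=3 t=2 v=2: → [0,6); WM=1
i=4 t=2 v=5: → [0,6); WM=1
i=5 t=3 v=1: → [0,7); WM=2
i=6 t=3 v=6: → [0,7); WM=2
i=7 t=7 v=2: → [7,11); WM=6
i=8 t=8 v=2: → [7,12); WM=7
i=9 t=9 v=5: → [7,13); WM=8
i=10 t=9 v=6: → [7,13); WM=8
i=11 t=5 v=4: DROP (t<8-2); WM=8
i=12 t=9 v=8: → [7,13); WM=8
i=13 t=11 v=5: → [7,15); WM=10
i=14 t=11 v=7: → [7,15); WM=10
i=15 t=12 v=1: → [7,16); WM=11
i=16 t=12 v=2: → [7,16); WM=11
i=17 t=12 v=5: → [7,16); WM=11
i=18 t=15 v=3: → [7,19); WM=14
i=19 t=15 v=9: → [7,19); WM=14
i=20 t=20 v=2: → [20,24); WM=19
i=21 t=21 v=7: → [20,25); WM=20

11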